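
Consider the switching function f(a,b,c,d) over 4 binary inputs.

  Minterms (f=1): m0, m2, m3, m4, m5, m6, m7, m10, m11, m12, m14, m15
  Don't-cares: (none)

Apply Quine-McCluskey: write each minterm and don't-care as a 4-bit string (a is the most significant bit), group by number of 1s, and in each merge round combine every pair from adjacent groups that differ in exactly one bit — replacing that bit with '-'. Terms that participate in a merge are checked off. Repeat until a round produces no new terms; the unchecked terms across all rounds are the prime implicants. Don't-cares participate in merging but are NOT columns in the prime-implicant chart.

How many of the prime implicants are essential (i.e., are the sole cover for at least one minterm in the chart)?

size-2^0 implicants → 0000(✓)  0010(✓)  0011(✓)  0100(✓)  0101(✓)  0110(✓)  0111(✓)  1010(✓)  1011(✓)  1100(✓)  1110(✓)  1111(✓)
size-2^1 implicants → -010(✓)  -011(✓)  -100(✓)  -110(✓)  -111(✓)  0-00(✓)  0-10(✓)  0-11(✓)  00-0(✓)  001-(✓)  01-0(✓)  01-1(✓)  010-(✓)  011-(✓)  1-10(✓)  1-11(✓)  101-(✓)  11-0(✓)  111-(✓)
size-2^2 implicants → --10(✓)  --11(✓)  -01-(✓)  -1-0  -11-(✓)  0--0  0-1-(✓)  01--  1-1-(✓)
size-2^3 implicants → --1-
Unchecked terms (primes): --1-, -1-0, 0--0, 01--
Minterm coverage:
  m0 ⊆ 0--0 [E]
  m2 ⊆ --1-,0--0
  m3 ⊆ --1- [E]
  m4 ⊆ -1-0,0--0,01--
  m5 ⊆ 01-- [E]
  m6 ⊆ --1-,-1-0,0--0,01--
  m7 ⊆ --1-,01--
  m10 ⊆ --1- [E]
  m11 ⊆ --1- [E]
  m12 ⊆ -1-0 [E]
  m14 ⊆ --1-,-1-0
  m15 ⊆ --1- [E]
E = {--1-, -1-0, 0--0, 01--}

4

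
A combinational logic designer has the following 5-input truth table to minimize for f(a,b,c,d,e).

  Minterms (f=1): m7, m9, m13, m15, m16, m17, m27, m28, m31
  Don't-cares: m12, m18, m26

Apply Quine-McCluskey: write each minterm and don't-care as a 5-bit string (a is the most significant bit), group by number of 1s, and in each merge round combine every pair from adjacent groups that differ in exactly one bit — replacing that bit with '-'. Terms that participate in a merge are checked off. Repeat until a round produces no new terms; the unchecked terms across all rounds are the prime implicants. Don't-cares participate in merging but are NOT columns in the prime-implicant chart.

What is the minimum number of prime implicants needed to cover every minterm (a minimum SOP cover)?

size-2^0 implicants → 00111(✓)  01001(✓)  01100(✓)  01101(✓)  01111(✓)  10000(✓)  10001(✓)  10010(✓)  11010(✓)  11011(✓)  11100(✓)  11111(✓)
size-2^1 implicants → -1100  -1111  0-111  01-01  011-1  0110-  1-010  100-0  1000-  11-11  1101-
Unchecked terms (primes): -1100, -1111, 0-111, 01-01, 011-1, 0110-, 1-010, 100-0, 1000-, 11-11, 1101-
Minterm coverage:
  m7 ⊆ 0-111 [E]
  m9 ⊆ 01-01 [E]
  m13 ⊆ 01-01,011-1,0110-
  m15 ⊆ -1111,0-111,011-1
  m16 ⊆ 100-0,1000-
  m17 ⊆ 1000- [E]
  m27 ⊆ 11-11,1101-
  m28 ⊆ -1100 [E]
  m31 ⊆ -1111,11-11
E = {-1100, 0-111, 01-01, 1000-}
Petrick residual → 11-11
Cover = bcd'e' + a'cde + a'bd'e + ab'c'd' + abde  |cover|=5

5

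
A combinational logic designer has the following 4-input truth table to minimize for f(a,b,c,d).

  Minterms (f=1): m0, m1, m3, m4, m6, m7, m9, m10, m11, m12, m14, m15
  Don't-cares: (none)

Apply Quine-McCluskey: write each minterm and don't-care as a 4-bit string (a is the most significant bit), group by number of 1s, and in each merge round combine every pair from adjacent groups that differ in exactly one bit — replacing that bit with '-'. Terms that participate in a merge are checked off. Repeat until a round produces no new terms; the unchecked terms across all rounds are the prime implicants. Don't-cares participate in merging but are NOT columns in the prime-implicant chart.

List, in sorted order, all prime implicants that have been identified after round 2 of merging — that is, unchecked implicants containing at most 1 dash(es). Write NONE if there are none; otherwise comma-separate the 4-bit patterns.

Round 0: 0000✓ 0001✓ 0011✓ 0100✓ 0110✓ 0111✓ 1001✓ 1010✓ 1011✓ 1100✓ 1110✓ 1111✓
Round 1: -001✓ -011✓ -100✓ -110✓ -111✓ 0-00 0-11✓ 00-1✓ 000- 01-0✓ 011-✓ 1-10✓ 1-11✓ 10-1✓ 101-✓ 11-0✓ 111-✓
Round 2: --11 -0-1 -1-0 -11- 1-1-
PIs = {--11, -0-1, -1-0, -11-, 0-00, 000-, 1-1-}

0-00, 000-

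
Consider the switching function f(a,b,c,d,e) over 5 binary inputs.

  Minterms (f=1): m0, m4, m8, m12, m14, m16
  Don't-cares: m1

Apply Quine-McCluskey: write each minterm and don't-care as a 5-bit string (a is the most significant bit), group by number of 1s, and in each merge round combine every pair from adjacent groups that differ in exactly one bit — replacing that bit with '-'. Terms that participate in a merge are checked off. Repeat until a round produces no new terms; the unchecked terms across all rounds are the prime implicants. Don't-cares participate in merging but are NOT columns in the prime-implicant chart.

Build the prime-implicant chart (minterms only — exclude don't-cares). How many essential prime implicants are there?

Round 0: 00000✓ 00001✓ 00100✓ 01000✓ 01100✓ 01110✓ 10000✓
Round 1: -0000 0-000✓ 0-100✓ 00-00✓ 0000- 01-00✓ 011-0
Round 2: 0--00
PIs = {-0000, 0--00, 0000-, 011-0}
Coverage chart:
  m0: -0000,0--00,0000-
  m4: 0--00 ←essential
  m8: 0--00 ←essential
  m12: 0--00,011-0
  m14: 011-0 ←essential
  m16: -0000 ←essential
Essential: -0000, 0--00, 011-0

3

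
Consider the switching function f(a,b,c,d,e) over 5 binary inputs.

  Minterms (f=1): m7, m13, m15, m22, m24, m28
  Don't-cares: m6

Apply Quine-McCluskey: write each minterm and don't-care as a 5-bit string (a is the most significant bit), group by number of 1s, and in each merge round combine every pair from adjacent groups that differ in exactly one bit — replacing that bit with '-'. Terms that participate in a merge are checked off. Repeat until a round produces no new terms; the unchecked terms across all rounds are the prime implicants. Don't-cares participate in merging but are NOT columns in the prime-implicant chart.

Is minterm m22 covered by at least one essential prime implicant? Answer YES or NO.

YES

[col 0] 00110*, 00111*, 01101*, 01111*, 10110*, 11000*, 11100*
[col 1] -0110, 0-111, 0011-, 011-1, 11-00
Prime implicants: -0110, 0-111, 0011-, 011-1, 11-00
PI chart (minterm → PIs covering it):
  7 | 0-111,0011-
  13 | 011-1  (sole → essential)
  15 | 0-111,011-1
  22 | -0110  (sole → essential)
  24 | 11-00  (sole → essential)
  28 | 11-00  (sole → essential)
Essential prime implicants: -0110, 011-1, 11-00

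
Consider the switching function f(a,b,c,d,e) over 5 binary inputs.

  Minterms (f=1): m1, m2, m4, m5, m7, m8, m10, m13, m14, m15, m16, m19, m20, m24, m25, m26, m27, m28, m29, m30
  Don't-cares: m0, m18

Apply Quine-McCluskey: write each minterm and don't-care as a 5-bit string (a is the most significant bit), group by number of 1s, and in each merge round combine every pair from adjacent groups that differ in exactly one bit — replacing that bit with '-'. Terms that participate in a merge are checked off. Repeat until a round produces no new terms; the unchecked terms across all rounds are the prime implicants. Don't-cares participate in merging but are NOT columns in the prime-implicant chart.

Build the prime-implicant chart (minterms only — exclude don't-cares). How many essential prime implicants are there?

size-2^0 implicants → 00000(✓)  00001(✓)  00010(✓)  00100(✓)  00101(✓)  00111(✓)  01000(✓)  01010(✓)  01101(✓)  01110(✓)  01111(✓)  10000(✓)  10010(✓)  10011(✓)  10100(✓)  11000(✓)  11001(✓)  11010(✓)  11011(✓)  11100(✓)  11101(✓)  11110(✓)
size-2^1 implicants → -0000(✓)  -0010(✓)  -0100(✓)  -1000(✓)  -1010(✓)  -1101  -1110(✓)  0-000(✓)  0-010(✓)  0-101(✓)  0-111(✓)  00-00(✓)  00-01(✓)  000-0(✓)  0000-(✓)  001-1(✓)  0010-(✓)  01-10(✓)  010-0(✓)  011-1(✓)  0111-  1-000(✓)  1-010(✓)  1-011(✓)  1-100(✓)  10-00(✓)  100-0(✓)  1001-(✓)  11-00(✓)  11-01(✓)  11-10(✓)  110-0(✓)  110-1(✓)  1100-(✓)  1101-(✓)  111-0(✓)  1110-(✓)
size-2^2 implicants → --000(✓)  --010(✓)  -0-00  -00-0(✓)  -1-10  -10-0(✓)  0-0-0(✓)  0-1-1  00-0-  1--00  1-0-0(✓)  1-01-  11--0  11-0-  110--
size-2^3 implicants → --0-0
Unchecked terms (primes): --0-0, -0-00, -1-10, -1101, 0-1-1, 00-0-, 0111-, 1--00, 1-01-, 11--0, 11-0-, 110--
Minterm coverage:
  m1 ⊆ 00-0- [E]
  m2 ⊆ --0-0 [E]
  m4 ⊆ -0-00,00-0-
  m5 ⊆ 0-1-1,00-0-
  m7 ⊆ 0-1-1 [E]
  m8 ⊆ --0-0 [E]
  m10 ⊆ --0-0,-1-10
  m13 ⊆ -1101,0-1-1
  m14 ⊆ -1-10,0111-
  m15 ⊆ 0-1-1,0111-
  m16 ⊆ --0-0,-0-00,1--00
  m19 ⊆ 1-01- [E]
  m20 ⊆ -0-00,1--00
  m24 ⊆ --0-0,1--00,11--0,11-0-,110--
  m25 ⊆ 11-0-,110--
  m26 ⊆ --0-0,-1-10,1-01-,11--0,110--
  m27 ⊆ 1-01-,110--
  m28 ⊆ 1--00,11--0,11-0-
  m29 ⊆ -1101,11-0-
  m30 ⊆ -1-10,11--0
E = {--0-0, 0-1-1, 00-0-, 1-01-}

4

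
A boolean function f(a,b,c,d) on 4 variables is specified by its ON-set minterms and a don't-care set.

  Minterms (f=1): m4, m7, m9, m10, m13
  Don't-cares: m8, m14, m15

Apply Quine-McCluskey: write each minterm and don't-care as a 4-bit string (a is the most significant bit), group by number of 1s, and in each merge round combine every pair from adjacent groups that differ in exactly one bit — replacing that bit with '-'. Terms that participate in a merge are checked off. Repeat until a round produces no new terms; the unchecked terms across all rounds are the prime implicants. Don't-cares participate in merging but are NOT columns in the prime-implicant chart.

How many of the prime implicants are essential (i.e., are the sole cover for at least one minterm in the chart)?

[col 0] 0100, 0111*, 1000*, 1001*, 1010*, 1101*, 1110*, 1111*
[col 1] -111, 1-01, 1-10, 10-0, 100-, 11-1, 111-
Prime implicants: -111, 0100, 1-01, 1-10, 10-0, 100-, 11-1, 111-
PI chart (minterm → PIs covering it):
  4 | 0100  (sole → essential)
  7 | -111  (sole → essential)
  9 | 1-01,100-
  10 | 1-10,10-0
  13 | 1-01,11-1
Essential prime implicants: -111, 0100

2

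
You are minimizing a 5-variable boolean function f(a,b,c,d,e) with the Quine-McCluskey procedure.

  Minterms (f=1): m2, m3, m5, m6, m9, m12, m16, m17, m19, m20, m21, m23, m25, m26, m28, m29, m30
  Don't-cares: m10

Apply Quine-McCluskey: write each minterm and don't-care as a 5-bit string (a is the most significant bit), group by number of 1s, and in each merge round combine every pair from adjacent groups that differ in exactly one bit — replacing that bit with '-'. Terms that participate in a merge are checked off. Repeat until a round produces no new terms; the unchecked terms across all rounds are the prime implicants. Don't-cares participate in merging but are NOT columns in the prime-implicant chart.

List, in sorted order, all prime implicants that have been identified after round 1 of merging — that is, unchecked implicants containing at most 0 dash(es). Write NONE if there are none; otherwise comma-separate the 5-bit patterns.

NONE

[col 0] 00010*, 00011*, 00101*, 00110*, 01001*, 01010*, 01100*, 10000*, 10001*, 10011*, 10100*, 10101*, 10111*, 11001*, 11010*, 11100*, 11101*, 11110*
[col 1] -0011, -0101, -1001, -1010, -1100, 0-010, 00-10, 0001-, 1-001*, 1-100*, 1-101*, 10-00*, 10-01*, 10-11*, 100-1*, 1000-*, 101-1*, 1010-*, 11-01*, 11-10, 111-0, 1110-*
[col 2] 1--01, 1-10-, 10--1, 10-0-
Prime implicants: -0011, -0101, -1001, -1010, -1100, 0-010, 00-10, 0001-, 1--01, 1-10-, 10--1, 10-0-, 11-10, 111-0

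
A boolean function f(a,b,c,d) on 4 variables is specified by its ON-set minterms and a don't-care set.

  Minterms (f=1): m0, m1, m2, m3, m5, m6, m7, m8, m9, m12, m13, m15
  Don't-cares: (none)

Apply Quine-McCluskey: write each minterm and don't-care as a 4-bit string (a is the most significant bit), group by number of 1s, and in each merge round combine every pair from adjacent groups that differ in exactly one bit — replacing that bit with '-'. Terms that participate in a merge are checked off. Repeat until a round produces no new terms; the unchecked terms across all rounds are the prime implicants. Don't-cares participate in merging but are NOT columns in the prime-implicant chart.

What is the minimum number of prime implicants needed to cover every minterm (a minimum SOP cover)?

4

Round 0: 0000✓ 0001✓ 0010✓ 0011✓ 0101✓ 0110✓ 0111✓ 1000✓ 1001✓ 1100✓ 1101✓ 1111✓
Round 1: -000✓ -001✓ -101✓ -111✓ 0-01✓ 0-10✓ 0-11✓ 00-0✓ 00-1✓ 000-✓ 001-✓ 01-1✓ 011-✓ 1-00✓ 1-01✓ 100-✓ 11-1✓ 110-✓
Round 2: --01 -00- -1-1 0--1 0-1- 00-- 1-0-
PIs = {--01, -00-, -1-1, 0--1, 0-1-, 00--, 1-0-}
Coverage chart:
  m0: -00-,00--
  m1: --01,-00-,0--1,00--
  m2: 0-1-,00--
  m3: 0--1,0-1-,00--
  m5: --01,-1-1,0--1
  m6: 0-1- ←essential
  m7: -1-1,0--1,0-1-
  m8: -00-,1-0-
  m9: --01,-00-,1-0-
  m12: 1-0- ←essential
  m13: --01,-1-1,1-0-
  m15: -1-1 ←essential
Essential: -1-1, 0-1-, 1-0-
Petrick residual → -00-
Min cover (4 terms): b'c' + bd + a'c + ac'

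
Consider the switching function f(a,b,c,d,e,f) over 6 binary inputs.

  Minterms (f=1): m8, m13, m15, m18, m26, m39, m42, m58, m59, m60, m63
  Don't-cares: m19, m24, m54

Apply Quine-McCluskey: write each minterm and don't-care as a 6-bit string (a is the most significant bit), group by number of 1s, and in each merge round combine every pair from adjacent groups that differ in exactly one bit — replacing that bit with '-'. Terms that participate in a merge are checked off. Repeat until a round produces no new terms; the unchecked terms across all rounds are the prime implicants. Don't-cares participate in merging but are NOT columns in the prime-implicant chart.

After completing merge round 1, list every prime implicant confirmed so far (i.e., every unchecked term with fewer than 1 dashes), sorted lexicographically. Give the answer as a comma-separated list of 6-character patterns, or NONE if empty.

Round 0: 001000✓ 001101✓ 001111✓ 010010✓ 010011✓ 011000✓ 011010✓ 100111 101010✓ 110110 111010✓ 111011✓ 111100 111111✓
Round 1: -11010 0-1000 0011-1 01-010 01001- 0110-0 1-1010 111-11 11101-
PIs = {-11010, 0-1000, 0011-1, 01-010, 01001-, 0110-0, 1-1010, 100111, 110110, 111-11, 11101-, 111100}

100111, 110110, 111100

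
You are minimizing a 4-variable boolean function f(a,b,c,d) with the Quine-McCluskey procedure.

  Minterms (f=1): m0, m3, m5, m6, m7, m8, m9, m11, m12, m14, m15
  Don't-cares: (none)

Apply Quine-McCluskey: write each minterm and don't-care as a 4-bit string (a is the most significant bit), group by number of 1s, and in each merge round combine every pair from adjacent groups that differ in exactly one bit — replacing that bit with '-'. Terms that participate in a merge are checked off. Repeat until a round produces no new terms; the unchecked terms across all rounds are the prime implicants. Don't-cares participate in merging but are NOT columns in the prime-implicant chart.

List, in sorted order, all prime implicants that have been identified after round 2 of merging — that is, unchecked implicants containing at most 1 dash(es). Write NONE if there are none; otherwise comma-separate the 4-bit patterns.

Round 0: 0000✓ 0011✓ 0101✓ 0110✓ 0111✓ 1000✓ 1001✓ 1011✓ 1100✓ 1110✓ 1111✓
Round 1: -000 -011✓ -110✓ -111✓ 0-11✓ 01-1 011-✓ 1-00 1-11✓ 10-1 100- 11-0 111-✓
Round 2: --11 -11-
PIs = {--11, -000, -11-, 01-1, 1-00, 10-1, 100-, 11-0}

-000, 01-1, 1-00, 10-1, 100-, 11-0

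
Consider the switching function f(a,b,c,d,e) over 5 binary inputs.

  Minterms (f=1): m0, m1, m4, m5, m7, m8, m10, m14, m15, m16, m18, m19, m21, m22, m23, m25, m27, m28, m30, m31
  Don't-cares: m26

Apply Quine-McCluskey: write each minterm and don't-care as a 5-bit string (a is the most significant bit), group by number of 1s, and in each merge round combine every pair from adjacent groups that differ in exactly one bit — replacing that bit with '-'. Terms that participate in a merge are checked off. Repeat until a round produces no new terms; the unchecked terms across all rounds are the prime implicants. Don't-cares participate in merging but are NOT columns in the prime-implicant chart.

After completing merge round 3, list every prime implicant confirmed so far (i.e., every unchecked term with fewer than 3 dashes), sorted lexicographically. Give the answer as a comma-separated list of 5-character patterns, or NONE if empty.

--111, -0000, -01-1, -1-10, -111-, 0-000, 00-0-, 010-0, 100-0, 110-1, 111-0

[col 0] 00000*, 00001*, 00100*, 00101*, 00111*, 01000*, 01010*, 01110*, 01111*, 10000*, 10010*, 10011*, 10101*, 10110*, 10111*, 11001*, 11010*, 11011*, 11100*, 11110*, 11111*
[col 1] -0000, -0101*, -0111*, -1010*, -1110*, -1111*, 0-000, 0-111*, 00-00*, 00-01*, 0000-*, 001-1*, 0010-*, 01-10*, 010-0, 0111-*, 1-010*, 1-011*, 1-110*, 1-111*, 10-10*, 10-11*, 100-0, 1001-*, 101-1*, 1011-*, 11-10*, 11-11*, 110-1, 1101-*, 111-0, 1111-*
[col 2] --111, -01-1, -1-10, -111-, 00-0-, 1--10*, 1--11*, 1-01-*, 1-11-*, 10-1-*, 11-1-*
[col 3] 1--1-
Prime implicants: --111, -0000, -01-1, -1-10, -111-, 0-000, 00-0-, 010-0, 1--1-, 100-0, 110-1, 111-0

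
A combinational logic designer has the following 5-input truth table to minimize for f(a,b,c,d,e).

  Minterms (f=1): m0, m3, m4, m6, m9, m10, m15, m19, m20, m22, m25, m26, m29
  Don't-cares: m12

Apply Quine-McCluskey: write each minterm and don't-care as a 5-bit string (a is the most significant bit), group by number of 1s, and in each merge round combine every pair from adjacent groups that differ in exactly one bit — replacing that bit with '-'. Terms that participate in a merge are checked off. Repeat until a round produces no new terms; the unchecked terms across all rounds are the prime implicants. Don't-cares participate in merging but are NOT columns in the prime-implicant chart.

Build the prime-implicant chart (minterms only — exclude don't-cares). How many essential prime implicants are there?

size-2^0 implicants → 00000(✓)  00011(✓)  00100(✓)  00110(✓)  01001(✓)  01010(✓)  01100(✓)  01111  10011(✓)  10100(✓)  10110(✓)  11001(✓)  11010(✓)  11101(✓)
size-2^1 implicants → -0011  -0100(✓)  -0110(✓)  -1001  -1010  0-100  00-00  001-0(✓)  101-0(✓)  11-01
size-2^2 implicants → -01-0
Unchecked terms (primes): -0011, -01-0, -1001, -1010, 0-100, 00-00, 01111, 11-01
Minterm coverage:
  m0 ⊆ 00-00 [E]
  m3 ⊆ -0011 [E]
  m4 ⊆ -01-0,0-100,00-00
  m6 ⊆ -01-0 [E]
  m9 ⊆ -1001 [E]
  m10 ⊆ -1010 [E]
  m15 ⊆ 01111 [E]
  m19 ⊆ -0011 [E]
  m20 ⊆ -01-0 [E]
  m22 ⊆ -01-0 [E]
  m25 ⊆ -1001,11-01
  m26 ⊆ -1010 [E]
  m29 ⊆ 11-01 [E]
E = {-0011, -01-0, -1001, -1010, 00-00, 01111, 11-01}

7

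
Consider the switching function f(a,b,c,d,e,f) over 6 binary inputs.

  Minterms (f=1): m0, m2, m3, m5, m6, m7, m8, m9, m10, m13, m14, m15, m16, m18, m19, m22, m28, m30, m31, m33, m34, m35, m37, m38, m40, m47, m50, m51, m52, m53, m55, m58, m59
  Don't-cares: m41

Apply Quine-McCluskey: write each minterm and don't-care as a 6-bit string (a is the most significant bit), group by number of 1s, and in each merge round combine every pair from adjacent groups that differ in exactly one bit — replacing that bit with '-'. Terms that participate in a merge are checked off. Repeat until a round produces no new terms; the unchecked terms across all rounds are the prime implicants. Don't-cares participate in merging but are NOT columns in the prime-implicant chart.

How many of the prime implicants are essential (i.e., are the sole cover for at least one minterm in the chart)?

[col 0] 000000*, 000010*, 000011*, 000101*, 000110*, 000111*, 001000*, 001001*, 001010*, 001101*, 001110*, 001111*, 010000*, 010010*, 010011*, 010110*, 011100*, 011110*, 011111*, 100001*, 100010*, 100011*, 100101*, 100110*, 101000*, 101001*, 101111*, 110010*, 110011*, 110100*, 110101*, 110111*, 111010*, 111011*
[col 1] -00010*, -00011*, -00101, -00110*, -01000*, -01001*, -01111, -10010*, -10011*, 0-0000*, 0-0010*, 0-0011*, 0-0110*, 0-1110*, 0-1111*, 00-000*, 00-010*, 00-101*, 00-110*, 00-111*, 000-10*, 000-11*, 0000-0*, 00001-*, 0001-1*, 00011-*, 001-01, 001-10*, 0010-0*, 00100-*, 0011-1*, 00111-*, 01-110*, 010-10*, 0100-0*, 01001-*, 0111-0, 01111-*, 1-0010*, 1-0011*, 1-0101, 10-001, 100-01, 100-10*, 1000-1, 10001-*, 10100-*, 11-010*, 11-011*, 110-11, 11001-*, 1101-1, 11010-, 11101-*
[col 2] --0010*, --0011*, -00-10, -0001-*, -0100-, -1001-*, 0--110, 0-0-10, 0-00-0, 0-001-*, 0-111-, 00--10, 00-0-0, 00-1-1, 00-11-, 000-1-, 1-001-*, 11-01-
[col 3] --001-
Prime implicants: --001-, -00-10, -00101, -0100-, -01111, 0--110, 0-0-10, 0-00-0, 0-111-, 00--10, 00-0-0, 00-1-1, 00-11-, 000-1-, 001-01, 0111-0, 1-0101, 10-001, 100-01, 1000-1, 11-01-, 110-11, 1101-1, 11010-
PI chart (minterm → PIs covering it):
  0 | 0-00-0,00-0-0
  2 | --001-,-00-10,0-0-10,0-00-0,00--10,00-0-0,000-1-
  3 | --001-,000-1-
  5 | -00101,00-1-1
  6 | -00-10,0--110,0-0-10,00--10,00-11-,000-1-
  7 | 00-1-1,00-11-,000-1-
  8 | -0100-,00-0-0
  9 | -0100-,001-01
  10 | 00--10,00-0-0
  13 | 00-1-1,001-01
  14 | 0--110,0-111-,00--10,00-11-
  15 | -01111,0-111-,00-1-1,00-11-
  16 | 0-00-0  (sole → essential)
  18 | --001-,0-0-10,0-00-0
  19 | --001-  (sole → essential)
  22 | 0--110,0-0-10
  28 | 0111-0  (sole → essential)
  30 | 0--110,0-111-,0111-0
  31 | 0-111-  (sole → essential)
  33 | 10-001,100-01,1000-1
  34 | --001-,-00-10
  35 | --001-,1000-1
  37 | -00101,1-0101,100-01
  38 | -00-10  (sole → essential)
  40 | -0100-  (sole → essential)
  47 | -01111  (sole → essential)
  50 | --001-,11-01-
  51 | --001-,11-01-,110-11
  52 | 11010-  (sole → essential)
  53 | 1-0101,1101-1,11010-
  55 | 110-11,1101-1
  58 | 11-01-  (sole → essential)
  59 | 11-01-  (sole → essential)
Essential prime implicants: --001-, -00-10, -0100-, -01111, 0-00-0, 0-111-, 0111-0, 11-01-, 11010-

9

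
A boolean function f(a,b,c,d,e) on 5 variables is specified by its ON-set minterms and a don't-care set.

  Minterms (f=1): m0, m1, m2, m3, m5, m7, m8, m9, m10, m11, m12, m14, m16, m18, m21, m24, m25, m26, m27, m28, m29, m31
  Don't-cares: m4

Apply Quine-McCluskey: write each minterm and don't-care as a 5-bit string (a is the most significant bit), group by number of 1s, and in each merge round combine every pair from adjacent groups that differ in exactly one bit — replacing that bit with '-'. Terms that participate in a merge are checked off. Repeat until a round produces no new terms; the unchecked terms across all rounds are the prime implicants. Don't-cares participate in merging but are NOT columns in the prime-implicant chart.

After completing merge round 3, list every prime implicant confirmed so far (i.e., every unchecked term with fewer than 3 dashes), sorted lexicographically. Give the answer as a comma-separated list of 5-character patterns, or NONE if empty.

size-2^0 implicants → 00000(✓)  00001(✓)  00010(✓)  00011(✓)  00100(✓)  00101(✓)  00111(✓)  01000(✓)  01001(✓)  01010(✓)  01011(✓)  01100(✓)  01110(✓)  10000(✓)  10010(✓)  10101(✓)  11000(✓)  11001(✓)  11010(✓)  11011(✓)  11100(✓)  11101(✓)  11111(✓)
size-2^1 implicants → -0000(✓)  -0010(✓)  -0101  -1000(✓)  -1001(✓)  -1010(✓)  -1011(✓)  -1100(✓)  0-000(✓)  0-001(✓)  0-010(✓)  0-011(✓)  0-100(✓)  00-00(✓)  00-01(✓)  00-11(✓)  000-0(✓)  000-1(✓)  0000-(✓)  0001-(✓)  001-1(✓)  0010-(✓)  01-00(✓)  01-10(✓)  010-0(✓)  010-1(✓)  0100-(✓)  0101-(✓)  011-0(✓)  1-000(✓)  1-010(✓)  1-101  100-0(✓)  11-00(✓)  11-01(✓)  11-11(✓)  110-0(✓)  110-1(✓)  1100-(✓)  1101-(✓)  111-1(✓)  1110-(✓)
size-2^2 implicants → --000(✓)  --010(✓)  -00-0(✓)  -1-00  -10-0(✓)  -10-1(✓)  -100-(✓)  -101-(✓)  0--00  0-0-0(✓)  0-0-1(✓)  0-00-(✓)  0-01-(✓)  00--1  00-0-  000--(✓)  01--0  010--(✓)  1-0-0(✓)  11--1  11-0-  110--(✓)
size-2^3 implicants → --0-0  -10--  0-0--
Unchecked terms (primes): --0-0, -0101, -1-00, -10--, 0--00, 0-0--, 00--1, 00-0-, 01--0, 1-101, 11--1, 11-0-

-0101, -1-00, 0--00, 00--1, 00-0-, 01--0, 1-101, 11--1, 11-0-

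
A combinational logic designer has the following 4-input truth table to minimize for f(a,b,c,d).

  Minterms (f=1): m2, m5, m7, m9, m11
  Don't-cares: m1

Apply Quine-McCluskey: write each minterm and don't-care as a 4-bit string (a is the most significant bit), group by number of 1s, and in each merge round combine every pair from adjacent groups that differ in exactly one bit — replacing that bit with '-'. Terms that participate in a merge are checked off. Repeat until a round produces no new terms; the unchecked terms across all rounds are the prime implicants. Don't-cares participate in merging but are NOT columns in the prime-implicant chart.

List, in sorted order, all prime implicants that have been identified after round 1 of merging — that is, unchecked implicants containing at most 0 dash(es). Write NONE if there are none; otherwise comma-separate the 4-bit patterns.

0010

size-2^0 implicants → 0001(✓)  0010  0101(✓)  0111(✓)  1001(✓)  1011(✓)
size-2^1 implicants → -001  0-01  01-1  10-1
Unchecked terms (primes): -001, 0-01, 0010, 01-1, 10-1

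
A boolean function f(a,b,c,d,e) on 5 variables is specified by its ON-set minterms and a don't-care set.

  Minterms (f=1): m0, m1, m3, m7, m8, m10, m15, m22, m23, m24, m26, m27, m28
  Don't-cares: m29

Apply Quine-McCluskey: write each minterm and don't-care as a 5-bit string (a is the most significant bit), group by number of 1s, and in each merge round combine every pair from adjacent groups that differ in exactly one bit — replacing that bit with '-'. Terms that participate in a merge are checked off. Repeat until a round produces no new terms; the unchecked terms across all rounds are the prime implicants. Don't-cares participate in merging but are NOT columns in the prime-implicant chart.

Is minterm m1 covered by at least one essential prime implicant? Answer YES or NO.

NO

[col 0] 00000*, 00001*, 00011*, 00111*, 01000*, 01010*, 01111*, 10110*, 10111*, 11000*, 11010*, 11011*, 11100*, 11101*
[col 1] -0111, -1000*, -1010*, 0-000, 0-111, 00-11, 000-1, 0000-, 010-0*, 1011-, 11-00, 110-0*, 1101-, 1110-
[col 2] -10-0
Prime implicants: -0111, -10-0, 0-000, 0-111, 00-11, 000-1, 0000-, 1011-, 11-00, 1101-, 1110-
PI chart (minterm → PIs covering it):
  0 | 0-000,0000-
  1 | 000-1,0000-
  3 | 00-11,000-1
  7 | -0111,0-111,00-11
  8 | -10-0,0-000
  10 | -10-0  (sole → essential)
  15 | 0-111  (sole → essential)
  22 | 1011-  (sole → essential)
  23 | -0111,1011-
  24 | -10-0,11-00
  26 | -10-0,1101-
  27 | 1101-  (sole → essential)
  28 | 11-00,1110-
Essential prime implicants: -10-0, 0-111, 1011-, 1101-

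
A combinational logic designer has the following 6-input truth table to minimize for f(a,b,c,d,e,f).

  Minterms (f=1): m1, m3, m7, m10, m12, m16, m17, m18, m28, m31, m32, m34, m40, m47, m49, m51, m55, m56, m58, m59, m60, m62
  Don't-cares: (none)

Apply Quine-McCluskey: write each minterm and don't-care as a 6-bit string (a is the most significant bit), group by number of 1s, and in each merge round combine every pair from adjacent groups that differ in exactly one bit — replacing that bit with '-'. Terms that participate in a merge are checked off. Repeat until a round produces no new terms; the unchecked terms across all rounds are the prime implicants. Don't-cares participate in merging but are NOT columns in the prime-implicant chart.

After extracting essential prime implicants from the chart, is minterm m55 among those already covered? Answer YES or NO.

[col 0] 000001*, 000011*, 000111*, 001010, 001100*, 010000*, 010001*, 010010*, 011100*, 011111, 100000*, 100010*, 101000*, 101111, 110001*, 110011*, 110111*, 111000*, 111010*, 111011*, 111100*, 111110*
[col 1] -10001, -11100, 0-0001, 0-1100, 000-11, 0000-1, 0100-0, 01000-, 1-1000, 10-000, 1000-0, 11-011, 110-11, 1100-1, 111-00*, 111-10*, 1110-0*, 11101-, 1111-0*
[col 2] 111--0
Prime implicants: -10001, -11100, 0-0001, 0-1100, 000-11, 0000-1, 001010, 0100-0, 01000-, 011111, 1-1000, 10-000, 1000-0, 101111, 11-011, 110-11, 1100-1, 111--0, 11101-
PI chart (minterm → PIs covering it):
  1 | 0-0001,0000-1
  3 | 000-11,0000-1
  7 | 000-11  (sole → essential)
  10 | 001010  (sole → essential)
  12 | 0-1100  (sole → essential)
  16 | 0100-0,01000-
  17 | -10001,0-0001,01000-
  18 | 0100-0  (sole → essential)
  28 | -11100,0-1100
  31 | 011111  (sole → essential)
  32 | 10-000,1000-0
  34 | 1000-0  (sole → essential)
  40 | 1-1000,10-000
  47 | 101111  (sole → essential)
  49 | -10001,1100-1
  51 | 11-011,110-11,1100-1
  55 | 110-11  (sole → essential)
  56 | 1-1000,111--0
  58 | 111--0,11101-
  59 | 11-011,11101-
  60 | -11100,111--0
  62 | 111--0  (sole → essential)
Essential prime implicants: 0-1100, 000-11, 001010, 0100-0, 011111, 1000-0, 101111, 110-11, 111--0

YES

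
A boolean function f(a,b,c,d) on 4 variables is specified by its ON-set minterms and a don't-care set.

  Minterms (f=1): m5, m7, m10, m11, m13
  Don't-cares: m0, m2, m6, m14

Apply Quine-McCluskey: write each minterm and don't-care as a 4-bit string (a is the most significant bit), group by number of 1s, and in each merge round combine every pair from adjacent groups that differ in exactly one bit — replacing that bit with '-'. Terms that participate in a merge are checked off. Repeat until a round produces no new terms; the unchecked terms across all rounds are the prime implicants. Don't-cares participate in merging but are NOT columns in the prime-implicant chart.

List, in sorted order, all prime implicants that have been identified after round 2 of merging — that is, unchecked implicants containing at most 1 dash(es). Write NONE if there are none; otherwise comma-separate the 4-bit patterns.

[col 0] 0000*, 0010*, 0101*, 0110*, 0111*, 1010*, 1011*, 1101*, 1110*
[col 1] -010*, -101, -110*, 0-10*, 00-0, 01-1, 011-, 1-10*, 101-
[col 2] --10
Prime implicants: --10, -101, 00-0, 01-1, 011-, 101-

-101, 00-0, 01-1, 011-, 101-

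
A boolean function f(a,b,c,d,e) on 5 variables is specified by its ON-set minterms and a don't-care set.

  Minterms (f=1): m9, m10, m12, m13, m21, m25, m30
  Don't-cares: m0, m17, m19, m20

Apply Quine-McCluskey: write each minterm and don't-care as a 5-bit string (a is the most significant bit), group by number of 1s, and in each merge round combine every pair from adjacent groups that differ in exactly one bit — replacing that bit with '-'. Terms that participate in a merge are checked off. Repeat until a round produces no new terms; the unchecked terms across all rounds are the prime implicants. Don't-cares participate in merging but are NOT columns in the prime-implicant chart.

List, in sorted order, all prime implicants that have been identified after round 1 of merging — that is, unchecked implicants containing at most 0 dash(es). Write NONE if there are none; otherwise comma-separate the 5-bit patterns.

[col 0] 00000, 01001*, 01010, 01100*, 01101*, 10001*, 10011*, 10100*, 10101*, 11001*, 11110
[col 1] -1001, 01-01, 0110-, 1-001, 10-01, 100-1, 1010-
Prime implicants: -1001, 00000, 01-01, 01010, 0110-, 1-001, 10-01, 100-1, 1010-, 11110

00000, 01010, 11110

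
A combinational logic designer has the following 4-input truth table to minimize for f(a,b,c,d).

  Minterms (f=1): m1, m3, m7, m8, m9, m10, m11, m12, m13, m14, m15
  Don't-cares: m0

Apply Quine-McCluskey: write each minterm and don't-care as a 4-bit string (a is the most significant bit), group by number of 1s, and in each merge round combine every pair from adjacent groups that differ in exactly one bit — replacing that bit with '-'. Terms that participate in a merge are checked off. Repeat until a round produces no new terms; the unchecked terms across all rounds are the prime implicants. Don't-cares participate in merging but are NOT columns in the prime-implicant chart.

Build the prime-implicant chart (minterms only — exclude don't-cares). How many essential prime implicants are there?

size-2^0 implicants → 0000(✓)  0001(✓)  0011(✓)  0111(✓)  1000(✓)  1001(✓)  1010(✓)  1011(✓)  1100(✓)  1101(✓)  1110(✓)  1111(✓)
size-2^1 implicants → -000(✓)  -001(✓)  -011(✓)  -111(✓)  0-11(✓)  00-1(✓)  000-(✓)  1-00(✓)  1-01(✓)  1-10(✓)  1-11(✓)  10-0(✓)  10-1(✓)  100-(✓)  101-(✓)  11-0(✓)  11-1(✓)  110-(✓)  111-(✓)
size-2^2 implicants → --11  -0-1  -00-  1--0(✓)  1--1(✓)  1-0-(✓)  1-1-(✓)  10--(✓)  11--(✓)
size-2^3 implicants → 1---
Unchecked terms (primes): --11, -0-1, -00-, 1---
Minterm coverage:
  m1 ⊆ -0-1,-00-
  m3 ⊆ --11,-0-1
  m7 ⊆ --11 [E]
  m8 ⊆ -00-,1---
  m9 ⊆ -0-1,-00-,1---
  m10 ⊆ 1--- [E]
  m11 ⊆ --11,-0-1,1---
  m12 ⊆ 1--- [E]
  m13 ⊆ 1--- [E]
  m14 ⊆ 1--- [E]
  m15 ⊆ --11,1---
E = {--11, 1---}

2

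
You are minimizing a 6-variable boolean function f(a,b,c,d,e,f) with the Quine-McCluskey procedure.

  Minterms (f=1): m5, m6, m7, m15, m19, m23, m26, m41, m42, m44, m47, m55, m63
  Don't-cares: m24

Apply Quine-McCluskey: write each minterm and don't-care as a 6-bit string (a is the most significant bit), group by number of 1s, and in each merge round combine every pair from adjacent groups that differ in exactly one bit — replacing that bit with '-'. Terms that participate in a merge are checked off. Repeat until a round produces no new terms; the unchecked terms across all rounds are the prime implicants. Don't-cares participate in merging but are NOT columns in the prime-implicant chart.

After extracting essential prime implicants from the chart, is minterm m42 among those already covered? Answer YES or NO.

YES

Round 0: 000101✓ 000110✓ 000111✓ 001111✓ 010011✓ 010111✓ 011000✓ 011010✓ 101001 101010 101100 101111✓ 110111✓ 111111✓
Round 1: -01111 -10111 0-0111 00-111 0001-1 00011- 010-11 0110-0 1-1111 11-111
PIs = {-01111, -10111, 0-0111, 00-111, 0001-1, 00011-, 010-11, 0110-0, 1-1111, 101001, 101010, 101100, 11-111}
Coverage chart:
  m5: 0001-1 ←essential
  m6: 00011- ←essential
  m7: 0-0111,00-111,0001-1,00011-
  m15: -01111,00-111
  m19: 010-11 ←essential
  m23: -10111,0-0111,010-11
  m26: 0110-0 ←essential
  m41: 101001 ←essential
  m42: 101010 ←essential
  m44: 101100 ←essential
  m47: -01111,1-1111
  m55: -10111,11-111
  m63: 1-1111,11-111
Essential: 0001-1, 00011-, 010-11, 0110-0, 101001, 101010, 101100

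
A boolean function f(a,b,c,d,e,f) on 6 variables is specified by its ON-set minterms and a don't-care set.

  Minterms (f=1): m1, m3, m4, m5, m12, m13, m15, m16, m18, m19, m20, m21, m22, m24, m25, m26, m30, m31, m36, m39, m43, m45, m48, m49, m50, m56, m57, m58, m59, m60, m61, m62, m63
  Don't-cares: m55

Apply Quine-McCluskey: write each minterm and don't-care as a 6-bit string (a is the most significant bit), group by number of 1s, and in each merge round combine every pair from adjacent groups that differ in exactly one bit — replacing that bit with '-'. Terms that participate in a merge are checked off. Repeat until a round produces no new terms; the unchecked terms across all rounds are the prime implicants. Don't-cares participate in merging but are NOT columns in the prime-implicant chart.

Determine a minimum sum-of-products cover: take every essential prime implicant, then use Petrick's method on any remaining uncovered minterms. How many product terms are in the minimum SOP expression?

14

size-2^0 implicants → 000001(✓)  000011(✓)  000100(✓)  000101(✓)  001100(✓)  001101(✓)  001111(✓)  010000(✓)  010010(✓)  010011(✓)  010100(✓)  010101(✓)  010110(✓)  011000(✓)  011001(✓)  011010(✓)  011110(✓)  011111(✓)  100100(✓)  100111(✓)  101011(✓)  101101(✓)  110000(✓)  110001(✓)  110010(✓)  110111(✓)  111000(✓)  111001(✓)  111010(✓)  111011(✓)  111100(✓)  111101(✓)  111110(✓)  111111(✓)
size-2^1 implicants → -00100  -01101  -10000(✓)  -10010(✓)  -11000(✓)  -11001(✓)  -11010(✓)  -11110(✓)  -11111(✓)  0-0011  0-0100(✓)  0-0101(✓)  0-1111  00-100(✓)  00-101(✓)  000-01  0000-1  00010-(✓)  0011-1  00110-(✓)  01-000(✓)  01-010(✓)  01-110(✓)  010-00(✓)  010-10(✓)  0100-0(✓)  01001-  0101-0(✓)  01010-(✓)  011-10(✓)  0110-0(✓)  01100-(✓)  01111-(✓)  1-0111  1-1011  1-1101  11-000(✓)  11-001(✓)  11-010(✓)  11-111  1100-0(✓)  11000-(✓)  111-00(✓)  111-01(✓)  111-10(✓)  111-11(✓)  1110-0(✓)  1110-1(✓)  11100-(✓)  11101-(✓)  1111-0(✓)  1111-1(✓)  11110-(✓)  11111-(✓)
size-2^2 implicants → -1-000(✓)  -1-010(✓)  -100-0(✓)  -11-10  -110-0(✓)  -1100-  -1111-  0-010-  00-10-  01--10  01-0-0(✓)  010--0  11-0-0(✓)  11-00-  111--0(✓)  111--1(✓)  111-0-(✓)  111-1-(✓)  1110--(✓)  1111--(✓)
size-2^3 implicants → -1-0-0  111---
Unchecked terms (primes): -00100, -01101, -1-0-0, -11-10, -1100-, -1111-, 0-0011, 0-010-, 0-1111, 00-10-, 000-01, 0000-1, 0011-1, 01--10, 010--0, 01001-, 1-0111, 1-1011, 1-1101, 11-00-, 11-111, 111---
Minterm coverage:
  m1 ⊆ 000-01,0000-1
  m3 ⊆ 0-0011,0000-1
  m4 ⊆ -00100,0-010-,00-10-
  m5 ⊆ 0-010-,00-10-,000-01
  m12 ⊆ 00-10- [E]
  m13 ⊆ -01101,00-10-,0011-1
  m15 ⊆ 0-1111,0011-1
  m16 ⊆ -1-0-0,010--0
  m18 ⊆ -1-0-0,01--10,010--0,01001-
  m19 ⊆ 0-0011,01001-
  m20 ⊆ 0-010-,010--0
  m21 ⊆ 0-010- [E]
  m22 ⊆ 01--10,010--0
  m24 ⊆ -1-0-0,-1100-
  m25 ⊆ -1100- [E]
  m26 ⊆ -1-0-0,-11-10,01--10
  m30 ⊆ -11-10,-1111-,01--10
  m31 ⊆ -1111-,0-1111
  m36 ⊆ -00100 [E]
  m39 ⊆ 1-0111 [E]
  m43 ⊆ 1-1011 [E]
  m45 ⊆ -01101,1-1101
  m48 ⊆ -1-0-0,11-00-
  m49 ⊆ 11-00- [E]
  m50 ⊆ -1-0-0 [E]
  m56 ⊆ -1-0-0,-1100-,11-00-,111---
  m57 ⊆ -1100-,11-00-,111---
  m58 ⊆ -1-0-0,-11-10,111---
  m59 ⊆ 1-1011,111---
  m60 ⊆ 111--- [E]
  m61 ⊆ 1-1101,111---
  m62 ⊆ -11-10,-1111-,111---
  m63 ⊆ -1111-,11-111,111---
E = {-00100, -1-0-0, -1100-, 0-010-, 00-10-, 1-0111, 1-1011, 11-00-, 111---}
Petrick residual → -01101, 0-0011, 0-1111, 000-01, 01--10
Cover = b'c'de'f' + b'cde'f + bd'f' + bcd'e' + a'c'd'ef + a'c'de' + a'cdef + a'b'de' + a'b'c'e'f + a'bef' + ac'def + acd'ef + abd'e' + abc  |cover|=14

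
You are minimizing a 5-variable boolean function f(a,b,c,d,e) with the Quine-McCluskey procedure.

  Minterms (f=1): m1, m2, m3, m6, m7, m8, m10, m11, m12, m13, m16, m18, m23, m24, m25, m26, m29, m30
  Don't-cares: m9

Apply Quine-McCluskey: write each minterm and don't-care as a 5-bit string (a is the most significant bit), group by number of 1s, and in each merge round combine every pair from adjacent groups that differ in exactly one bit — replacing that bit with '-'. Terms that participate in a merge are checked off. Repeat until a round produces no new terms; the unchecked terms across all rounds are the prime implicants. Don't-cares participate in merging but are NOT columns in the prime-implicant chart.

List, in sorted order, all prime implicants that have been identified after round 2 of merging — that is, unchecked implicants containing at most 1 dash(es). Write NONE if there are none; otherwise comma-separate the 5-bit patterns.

-0111, 11-10

Round 0: 00001✓ 00010✓ 00011✓ 00110✓ 00111✓ 01000✓ 01001✓ 01010✓ 01011✓ 01100✓ 01101✓ 10000✓ 10010✓ 10111✓ 11000✓ 11001✓ 11010✓ 11101✓ 11110✓
Round 1: -0010✓ -0111 -1000✓ -1001✓ -1010✓ -1101✓ 0-001✓ 0-010✓ 0-011✓ 00-10✓ 00-11✓ 000-1✓ 0001-✓ 0011-✓ 01-00✓ 01-01✓ 010-0✓ 010-1✓ 0100-✓ 0101-✓ 0110-✓ 1-000✓ 1-010✓ 100-0✓ 11-01✓ 11-10 110-0✓ 1100-✓
Round 2: --010 -1-01 -10-0 -100- 0-0-1 0-01- 00-1- 01-0- 010-- 1-0-0
PIs = {--010, -0111, -1-01, -10-0, -100-, 0-0-1, 0-01-, 00-1-, 01-0-, 010--, 1-0-0, 11-10}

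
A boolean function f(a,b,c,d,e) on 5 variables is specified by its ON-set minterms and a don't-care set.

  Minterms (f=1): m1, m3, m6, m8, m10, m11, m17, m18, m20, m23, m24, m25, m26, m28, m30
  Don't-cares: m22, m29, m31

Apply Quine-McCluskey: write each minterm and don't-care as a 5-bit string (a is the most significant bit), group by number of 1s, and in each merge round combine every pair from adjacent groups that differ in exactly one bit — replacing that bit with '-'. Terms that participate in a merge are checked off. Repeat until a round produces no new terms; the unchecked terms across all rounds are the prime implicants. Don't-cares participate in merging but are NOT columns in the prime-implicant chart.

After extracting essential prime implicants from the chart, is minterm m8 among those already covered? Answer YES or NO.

Round 0: 00001✓ 00011✓ 00110✓ 01000✓ 01010✓ 01011✓ 10001✓ 10010✓ 10100✓ 10110✓ 10111✓ 11000✓ 11001✓ 11010✓ 11100✓ 11101✓ 11110✓ 11111✓
Round 1: -0001 -0110 -1000✓ -1010✓ 0-011 000-1 010-0✓ 0101- 1-001 1-010✓ 1-100✓ 1-110✓ 1-111✓ 10-10✓ 101-0✓ 1011-✓ 11-00✓ 11-01✓ 11-10✓ 110-0✓ 1100-✓ 111-0✓ 111-1✓ 1110-✓ 1111-✓
Round 2: -10-0 1--10 1-1-0 1-11- 11--0 11-0- 111--
PIs = {-0001, -0110, -10-0, 0-011, 000-1, 0101-, 1--10, 1-001, 1-1-0, 1-11-, 11--0, 11-0-, 111--}
Coverage chart:
  m1: -0001,000-1
  m3: 0-011,000-1
  m6: -0110 ←essential
  m8: -10-0 ←essential
  m10: -10-0,0101-
  m11: 0-011,0101-
  m17: -0001,1-001
  m18: 1--10 ←essential
  m20: 1-1-0 ←essential
  m23: 1-11- ←essential
  m24: -10-0,11--0,11-0-
  m25: 1-001,11-0-
  m26: -10-0,1--10,11--0
  m28: 1-1-0,11--0,11-0-,111--
  m30: 1--10,1-1-0,1-11-,11--0,111--
Essential: -0110, -10-0, 1--10, 1-1-0, 1-11-

YES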